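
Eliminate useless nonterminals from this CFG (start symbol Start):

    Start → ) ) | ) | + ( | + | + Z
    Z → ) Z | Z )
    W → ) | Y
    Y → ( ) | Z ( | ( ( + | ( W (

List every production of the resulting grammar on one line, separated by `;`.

Generating nonterminals: {Start, W, Y}.
Reachable from Start after that: {Start}.
Removed useless symbols: {W, Y, Z} and every production mentioning them.

Start → ) ) | ) | + ( | +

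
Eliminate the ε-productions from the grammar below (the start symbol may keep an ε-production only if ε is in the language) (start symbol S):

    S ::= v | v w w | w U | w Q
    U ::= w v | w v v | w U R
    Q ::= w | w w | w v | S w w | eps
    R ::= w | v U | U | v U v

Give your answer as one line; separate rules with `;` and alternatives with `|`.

Nullable nonterminals: {Q}.
ε ∉ L(G), so no ε-production is kept.
Expand every rule over subsets of its nullable positions: S → w Q gives w Q | w.

S ::= v | v w w | w U | w Q | w; U ::= w v | w v v | w U R; Q ::= w | w w | w v | S w w; R ::= w | v U | U | v U v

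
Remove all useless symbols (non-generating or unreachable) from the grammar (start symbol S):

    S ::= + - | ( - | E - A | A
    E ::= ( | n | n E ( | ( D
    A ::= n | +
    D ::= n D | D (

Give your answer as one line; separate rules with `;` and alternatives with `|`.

S ::= + - | ( - | E - A | A; E ::= ( | n | n E (; A ::= n | +

Generating nonterminals: {A, E, S}.
Reachable from S after that: {A, E, S}.
Removed useless symbols: {D} and every production mentioning them.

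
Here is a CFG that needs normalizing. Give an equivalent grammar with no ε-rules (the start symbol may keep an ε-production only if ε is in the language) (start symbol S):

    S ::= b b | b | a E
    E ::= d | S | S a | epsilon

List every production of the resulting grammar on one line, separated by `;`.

The nullable symbols are {E}.
ε ∉ L(G), so no ε-production is kept.
Add the nullable-subset variants: S → a E gives a E | a.

S ::= b b | b | a E | a; E ::= d | S | S a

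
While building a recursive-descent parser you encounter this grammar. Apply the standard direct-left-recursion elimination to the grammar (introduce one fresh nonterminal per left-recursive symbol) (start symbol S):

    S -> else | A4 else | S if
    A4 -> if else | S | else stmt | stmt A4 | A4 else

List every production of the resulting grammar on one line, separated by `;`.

S -> else S' | A4 else S'; A4 -> if else A4' | S A4' | else stmt A4' | stmt A4 A4'; S' -> if S' | eps; A4' -> else A4' | eps

S, A4 are directly left-recursive.
For S: α = {if}, β = {else, A4 else}. Rewrite as S → β S' and S' → α S' | ε.
For A4: α = {else}, β = {if else, S, else stmt, stmt A4}. Rewrite as A4 → β A4' and A4' → α A4' | ε.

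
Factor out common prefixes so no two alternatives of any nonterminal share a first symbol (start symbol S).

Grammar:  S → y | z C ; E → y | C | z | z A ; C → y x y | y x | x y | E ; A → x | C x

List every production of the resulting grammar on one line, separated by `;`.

E has alternatives sharing prefix 'z': factor to E → z E' with E' → ε | A.
C has alternatives sharing prefix 'y x': factor to C → y x C' with C' → y | ε.

S → y | z C; E → y | C | z E'; C → x y | E | y x C'; A → x | C x; E' → eps | A; C' → y | eps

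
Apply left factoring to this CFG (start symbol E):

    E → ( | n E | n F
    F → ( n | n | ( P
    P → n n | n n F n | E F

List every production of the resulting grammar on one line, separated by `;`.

E has alternatives sharing prefix 'n': factor to E → n E' with E' → E | F.
F has alternatives sharing prefix '(': factor to F → ( F' with F' → n | P.
P has alternatives sharing prefix 'n n': factor to P → n n P' with P' → ε | F n.

E → ( | n E'; F → n | ( F'; P → E F | n n P'; E' → E | F; F' → n | P; P' → epsilon | F n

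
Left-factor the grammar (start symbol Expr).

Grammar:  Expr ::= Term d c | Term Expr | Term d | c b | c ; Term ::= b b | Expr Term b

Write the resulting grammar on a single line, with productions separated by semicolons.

Expr ::= Term Expr1 | c Expr2; Term ::= b b | Expr Term b; Expr1 ::= Expr | d Expr11; Expr2 ::= b | eps; Expr11 ::= c | eps

Expr has alternatives sharing prefix 'Term': factor to Expr → Term Expr1 with Expr1 → d c | Expr | d.
Expr has alternatives sharing prefix 'c': factor to Expr → c Expr2 with Expr2 → b | ε.
Expr1 has alternatives sharing prefix 'd': factor to Expr1 → d Expr11 with Expr11 → c | ε.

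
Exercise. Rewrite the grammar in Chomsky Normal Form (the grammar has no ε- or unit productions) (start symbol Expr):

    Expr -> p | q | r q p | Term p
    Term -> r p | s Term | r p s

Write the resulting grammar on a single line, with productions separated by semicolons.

Introduce a nonterminal for each terminal appearing in a rule of length ≥ 2: X1 → r, X2 → q, X3 → p, X4 → s.
Binarize each right-hand side of length ≥ 3 by chaining fresh nonterminals (Y1, Y2, …): affected rules were Expr → X1 X2 X3; Term → X1 X3 X4.

Expr -> p | q | X1 Y1 | Term X3; Term -> X1 X3 | X4 Term | X1 Y2; X1 -> r; X2 -> q; X3 -> p; X4 -> s; Y1 -> X2 X3; Y2 -> X3 X4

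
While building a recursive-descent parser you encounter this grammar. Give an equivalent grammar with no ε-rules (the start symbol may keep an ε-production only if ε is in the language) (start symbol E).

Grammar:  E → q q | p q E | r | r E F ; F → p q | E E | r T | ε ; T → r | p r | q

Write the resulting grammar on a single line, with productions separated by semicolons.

Nullable set = {F}.
ε ∉ L(G), so no ε-production is kept.
For each production, add variants omitting each subset of nullable occurrences: E → r E F gives r E F | r E.

E → q q | p q E | r | r E F | r E; F → p q | E E | r T; T → r | p r | q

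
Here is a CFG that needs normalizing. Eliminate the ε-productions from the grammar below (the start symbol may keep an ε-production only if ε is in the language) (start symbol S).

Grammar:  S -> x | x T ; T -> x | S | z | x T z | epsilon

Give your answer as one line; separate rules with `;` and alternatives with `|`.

The nullable symbols are {T}.
ε ∉ L(G), so no ε-production is kept.
Add the nullable-subset variants: T → x T z gives x T z | x z.

S -> x | x T; T -> x | S | z | x T z | x z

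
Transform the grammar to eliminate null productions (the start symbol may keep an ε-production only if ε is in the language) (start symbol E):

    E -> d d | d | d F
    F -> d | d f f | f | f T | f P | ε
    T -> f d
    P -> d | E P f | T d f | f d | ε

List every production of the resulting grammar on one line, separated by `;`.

Nullable nonterminals: {F, P}.
ε ∉ L(G), so no ε-production is kept.
Add the nullable-subset variants: P → E P f gives E P f | E f.

E -> d d | d | d F; F -> d | d f f | f | f T | f P; T -> f d; P -> d | E P f | E f | T d f | f d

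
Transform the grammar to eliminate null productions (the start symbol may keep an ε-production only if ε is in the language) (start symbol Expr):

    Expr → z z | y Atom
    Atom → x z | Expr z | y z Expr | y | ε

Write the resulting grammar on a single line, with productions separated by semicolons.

Expr → z z | y Atom | y; Atom → x z | Expr z | y z Expr | y

Nullable nonterminals: {Atom}.
ε ∉ L(G), so no ε-production is kept.
Add the nullable-subset variants: Expr → y Atom gives y Atom | y.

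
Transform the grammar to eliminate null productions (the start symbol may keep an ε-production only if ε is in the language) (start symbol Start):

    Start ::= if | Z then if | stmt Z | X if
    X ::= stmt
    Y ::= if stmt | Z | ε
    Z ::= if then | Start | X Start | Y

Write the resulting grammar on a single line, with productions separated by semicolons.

Start ::= if | Z then if | then if | stmt Z | stmt | X if; X ::= stmt; Y ::= if stmt | Z; Z ::= if then | Start | X Start | Y

Nullable set = {Y, Z}.
ε ∉ L(G), so no ε-production is kept.
Expand every rule over subsets of its nullable positions: Start → Z then if gives Z then if | then if. Start → stmt Z gives stmt Z | stmt.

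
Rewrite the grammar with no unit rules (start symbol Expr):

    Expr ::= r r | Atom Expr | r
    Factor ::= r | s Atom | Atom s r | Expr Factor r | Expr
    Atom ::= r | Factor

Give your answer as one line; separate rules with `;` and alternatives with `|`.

Unit pairs: Atom ⇒* {Expr, Factor}; Factor ⇒* {Expr}.
Replace each nonterminal's rules with the union of the non-unit rules of every nonterminal it unit-derives.

Expr ::= r r | Atom Expr | r; Factor ::= r | s Atom | Atom s r | Expr Factor r | r r | Atom Expr; Atom ::= r | s Atom | Atom s r | Expr Factor r | r r | Atom Expr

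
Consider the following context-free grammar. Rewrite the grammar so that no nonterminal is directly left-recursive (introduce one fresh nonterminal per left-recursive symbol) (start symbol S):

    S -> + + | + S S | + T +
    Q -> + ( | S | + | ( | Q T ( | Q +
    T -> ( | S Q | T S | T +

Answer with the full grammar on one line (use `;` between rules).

S -> + + | + S S | + T +; Q -> + ( Q' | S Q' | + Q' | ( Q'; T -> ( T' | S Q T'; Q' -> T ( Q' | + Q' | ε; T' -> S T' | + T' | ε

Directly left-recursive nonterminals: Q, T.
For Q: α = {T (, +}, β = {+ (, S, +, (}. Rewrite as Q → β Q' and Q' → α Q' | ε.
For T: α = {S, +}, β = {(, S Q}. Rewrite as T → β T' and T' → α T' | ε.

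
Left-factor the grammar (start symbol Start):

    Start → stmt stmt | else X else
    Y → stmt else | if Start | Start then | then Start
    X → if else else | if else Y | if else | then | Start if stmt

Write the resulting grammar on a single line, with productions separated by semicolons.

X has alternatives sharing prefix 'if else': factor to X → if else X1 with X1 → else | Y | ε.

Start → stmt stmt | else X else; Y → stmt else | if Start | Start then | then Start; X → then | Start if stmt | if else X1; X1 → else | Y | epsilon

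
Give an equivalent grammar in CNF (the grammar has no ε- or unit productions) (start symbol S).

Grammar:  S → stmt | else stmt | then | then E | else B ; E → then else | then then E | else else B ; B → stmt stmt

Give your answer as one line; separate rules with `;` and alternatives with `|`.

S → stmt | X1 X2 | then | X3 E | X1 B; E → X3 X1 | X3 Y1 | X1 Y2; B → X2 X2; X1 → else; X2 → stmt; X3 → then; Y1 → X3 E; Y2 → X1 B

Introduce a nonterminal for each terminal appearing in a rule of length ≥ 2: X1 → else, X2 → stmt, X3 → then.
Binarize each right-hand side of length ≥ 3 by chaining fresh nonterminals (Y1, Y2, …): affected rules were E → X3 X3 E; E → X1 X1 B.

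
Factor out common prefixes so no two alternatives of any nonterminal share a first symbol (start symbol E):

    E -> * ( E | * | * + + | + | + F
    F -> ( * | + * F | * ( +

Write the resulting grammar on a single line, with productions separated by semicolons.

E has alternatives sharing prefix '*': factor to E → * E' with E' → ( E | ε | + +.
E has alternatives sharing prefix '+': factor to E → + E'' with E'' → ε | F.

E -> * E' | + E''; F -> ( * | + * F | * ( +; E' -> ( E | ε | + +; E'' -> ε | F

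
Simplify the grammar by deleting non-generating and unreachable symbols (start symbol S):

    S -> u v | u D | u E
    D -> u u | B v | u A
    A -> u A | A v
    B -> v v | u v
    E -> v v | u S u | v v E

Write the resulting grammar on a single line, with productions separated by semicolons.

S -> u v | u D | u E; D -> u u | B v; B -> v v | u v; E -> v v | u S u | v v E

Generating nonterminals: {B, D, E, S}.
Reachable from S after that: {B, D, E, S}.
Removed useless symbols: {A} and every production mentioning them.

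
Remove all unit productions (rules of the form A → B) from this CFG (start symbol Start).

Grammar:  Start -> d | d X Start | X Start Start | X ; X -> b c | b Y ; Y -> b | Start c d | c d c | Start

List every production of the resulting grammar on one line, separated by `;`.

Unit pairs: Start ⇒* {X}; Y ⇒* {Start, X}.
For each unit pair (A, B), copy every non-unit production of B to A, then drop all unit productions.

Start -> d | d X Start | X Start Start | b c | b Y; X -> b c | b Y; Y -> d | d X Start | X Start Start | b c | b Y | b | Start c d | c d c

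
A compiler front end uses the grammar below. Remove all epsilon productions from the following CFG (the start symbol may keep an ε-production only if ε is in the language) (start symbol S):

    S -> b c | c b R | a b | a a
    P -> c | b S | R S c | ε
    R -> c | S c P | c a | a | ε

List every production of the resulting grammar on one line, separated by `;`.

S -> b c | c b R | c b | a b | a a; P -> c | b S | R S c | S c; R -> c | S c P | S c | c a | a

The nullable symbols are {P, R}.
ε ∉ L(G), so no ε-production is kept.
Expand every rule over subsets of its nullable positions: S → c b R gives c b R | c b. P → R S c gives R S c | S c. R → S c P gives S c P | S c.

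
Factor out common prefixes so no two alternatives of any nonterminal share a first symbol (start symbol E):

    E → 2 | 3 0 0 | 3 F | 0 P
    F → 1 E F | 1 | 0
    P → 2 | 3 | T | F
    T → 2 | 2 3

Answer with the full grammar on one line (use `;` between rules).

E has alternatives sharing prefix '3': factor to E → 3 E' with E' → 0 0 | F.
F has alternatives sharing prefix '1': factor to F → 1 F' with F' → E F | ε.
T has alternatives sharing prefix '2': factor to T → 2 T' with T' → ε | 3.

E → 2 | 0 P | 3 E'; F → 0 | 1 F'; P → 2 | 3 | T | F; T → 2 T'; E' → 0 0 | F; F' → E F | ε; T' → ε | 3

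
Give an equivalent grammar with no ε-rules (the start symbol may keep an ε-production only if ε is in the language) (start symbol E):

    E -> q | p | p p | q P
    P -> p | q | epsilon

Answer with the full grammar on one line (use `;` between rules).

E -> q | p | p p | q P; P -> p | q

Nullable set = {P}.
ε ∉ L(G), so no ε-production is kept.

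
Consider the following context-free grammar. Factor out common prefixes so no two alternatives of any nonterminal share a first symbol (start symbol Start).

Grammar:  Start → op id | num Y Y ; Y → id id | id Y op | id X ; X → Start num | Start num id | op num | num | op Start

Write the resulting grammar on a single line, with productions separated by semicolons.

Start → op id | num Y Y; Y → id Y1; X → num | Start num X1 | op X2; Y1 → id | Y op | X; X1 → ε | id; X2 → num | Start

Y has alternatives sharing prefix 'id': factor to Y → id Y1 with Y1 → id | Y op | X.
X has alternatives sharing prefix 'Start num': factor to X → Start num X1 with X1 → ε | id.
X has alternatives sharing prefix 'op': factor to X → op X2 with X2 → num | Start.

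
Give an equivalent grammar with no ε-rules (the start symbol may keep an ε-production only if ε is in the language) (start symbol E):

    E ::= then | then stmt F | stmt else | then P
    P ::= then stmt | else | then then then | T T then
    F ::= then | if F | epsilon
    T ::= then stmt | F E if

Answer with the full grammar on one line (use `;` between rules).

E ::= then | then stmt F | then stmt | stmt else | then P; P ::= then stmt | else | then then then | T T then; F ::= then | if F | if; T ::= then stmt | F E if | E if

Nullable nonterminals: {F}.
ε ∉ L(G), so no ε-production is kept.
For each production, add variants omitting each subset of nullable occurrences: E → then stmt F gives then stmt F | then stmt. F → if F gives if F | if. T → F E if gives F E if | E if.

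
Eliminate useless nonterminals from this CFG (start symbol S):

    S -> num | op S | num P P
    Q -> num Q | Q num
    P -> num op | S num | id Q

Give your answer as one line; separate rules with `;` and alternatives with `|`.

S -> num | op S | num P P; P -> num op | S num

Generating nonterminals: {P, S}.
Reachable from S after that: {P, S}.
Removed useless symbols: {Q} and every production mentioning them.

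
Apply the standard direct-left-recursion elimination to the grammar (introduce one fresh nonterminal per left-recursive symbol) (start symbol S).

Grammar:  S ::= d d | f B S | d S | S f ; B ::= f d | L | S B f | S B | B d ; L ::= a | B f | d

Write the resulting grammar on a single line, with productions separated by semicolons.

S ::= d d S' | f B S S' | d S S'; B ::= f d B' | L B' | S B f B' | S B B'; L ::= a | B f | d; S' ::= f S' | ε; B' ::= d B' | ε

Directly left-recursive nonterminals: S, B.
For S: α = {f}, β = {d d, f B S, d S}. Rewrite as S → β S' and S' → α S' | ε.
For B: α = {d}, β = {f d, L, S B f, S B}. Rewrite as B → β B' and B' → α B' | ε.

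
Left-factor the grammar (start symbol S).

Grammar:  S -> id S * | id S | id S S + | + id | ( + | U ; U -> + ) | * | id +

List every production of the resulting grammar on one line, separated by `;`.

S -> + id | ( + | U | id S S'; U -> + ) | * | id +; S' -> * | ε | S +

S has alternatives sharing prefix 'id S': factor to S → id S S' with S' → * | ε | S +.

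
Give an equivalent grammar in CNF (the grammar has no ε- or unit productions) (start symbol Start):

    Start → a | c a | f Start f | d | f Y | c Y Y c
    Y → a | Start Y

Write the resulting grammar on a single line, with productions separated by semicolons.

Start → a | X1 X2 | X3 Y1 | d | X3 Y | X1 Y2; Y → a | Start Y; X1 → c; X2 → a; X3 → f; Y1 → Start X3; Y2 → Y Y3; Y3 → Y X1

Introduce a nonterminal for each terminal appearing in a rule of length ≥ 2: X1 → c, X2 → a, X3 → f.
Binarize each right-hand side of length ≥ 3 by chaining fresh nonterminals (Y1, Y2, …): affected rules were Start → X3 Start X3; Start → X1 Y Y X1.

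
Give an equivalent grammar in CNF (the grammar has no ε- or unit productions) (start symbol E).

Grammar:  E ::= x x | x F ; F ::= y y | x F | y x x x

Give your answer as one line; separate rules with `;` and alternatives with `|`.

E ::= X1 X1 | X1 F; F ::= X2 X2 | X1 F | X2 Y1; X1 ::= x; X2 ::= y; Y1 ::= X1 Y2; Y2 ::= X1 X1

Introduce a nonterminal for each terminal appearing in a rule of length ≥ 2: X1 → x, X2 → y.
Binarize each right-hand side of length ≥ 3 by chaining fresh nonterminals (Y1, Y2, …): affected rules were F → X2 X1 X1 X1.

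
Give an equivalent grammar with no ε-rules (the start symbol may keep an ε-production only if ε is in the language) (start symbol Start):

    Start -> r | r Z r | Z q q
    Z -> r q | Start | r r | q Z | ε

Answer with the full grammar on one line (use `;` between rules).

Start -> r | r Z r | r r | Z q q | q q; Z -> r q | Start | r r | q Z | q

Nullable nonterminals: {Z}.
ε ∉ L(G), so no ε-production is kept.
Expand every rule over subsets of its nullable positions: Start → r Z r gives r Z r | r r. Start → Z q q gives Z q q | q q. Z → q Z gives q Z | q.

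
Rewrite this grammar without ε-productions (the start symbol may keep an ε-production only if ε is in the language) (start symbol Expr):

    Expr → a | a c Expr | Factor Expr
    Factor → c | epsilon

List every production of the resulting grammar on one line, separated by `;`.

The nullable symbols are {Factor}.
ε ∉ L(G), so no ε-production is kept.

Expr → a | a c Expr | Factor Expr; Factor → c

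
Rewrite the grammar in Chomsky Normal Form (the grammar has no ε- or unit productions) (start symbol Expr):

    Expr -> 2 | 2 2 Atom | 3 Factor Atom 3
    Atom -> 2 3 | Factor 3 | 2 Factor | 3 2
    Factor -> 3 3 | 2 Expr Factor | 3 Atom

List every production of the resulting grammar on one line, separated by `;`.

Expr -> 2 | X1 Y1 | X2 Y2; Atom -> X1 X2 | Factor X2 | X1 Factor | X2 X1; Factor -> X2 X2 | X1 Y4 | X2 Atom; X1 -> 2; X2 -> 3; Y1 -> X1 Atom; Y2 -> Factor Y3; Y3 -> Atom X2; Y4 -> Expr Factor

Introduce a nonterminal for each terminal appearing in a rule of length ≥ 2: X1 → 2, X2 → 3.
Binarize each right-hand side of length ≥ 3 by chaining fresh nonterminals (Y1, Y2, …): affected rules were Expr → X1 X1 Atom; Expr → X2 Factor Atom X2; Factor → X1 Expr Factor.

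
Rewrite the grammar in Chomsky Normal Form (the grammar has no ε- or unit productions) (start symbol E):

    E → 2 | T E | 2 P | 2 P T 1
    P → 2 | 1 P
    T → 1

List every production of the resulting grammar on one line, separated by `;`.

Introduce a nonterminal for each terminal appearing in a rule of length ≥ 2: X1 → 2, X2 → 1.
Binarize each right-hand side of length ≥ 3 by chaining fresh nonterminals (Y1, Y2, …): affected rules were E → X1 P T X2.

E → 2 | T E | X1 P | X1 Y1; P → 2 | X2 P; T → 1; X1 → 2; X2 → 1; Y1 → P Y2; Y2 → T X2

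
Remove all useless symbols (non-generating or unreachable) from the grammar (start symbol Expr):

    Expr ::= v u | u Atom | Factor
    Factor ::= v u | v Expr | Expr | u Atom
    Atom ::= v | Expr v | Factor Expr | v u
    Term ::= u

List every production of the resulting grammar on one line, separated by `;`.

Expr ::= v u | u Atom | Factor; Factor ::= v u | v Expr | Expr | u Atom; Atom ::= v | Expr v | Factor Expr | v u

Generating nonterminals: {Atom, Expr, Factor, Term}.
Reachable from Expr after that: {Atom, Expr, Factor}.
Removed useless symbols: {Term} and every production mentioning them.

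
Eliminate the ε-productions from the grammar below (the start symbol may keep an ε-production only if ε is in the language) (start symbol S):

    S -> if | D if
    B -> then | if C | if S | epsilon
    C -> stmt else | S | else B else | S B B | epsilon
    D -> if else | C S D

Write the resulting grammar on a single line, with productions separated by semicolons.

S -> if | D if; B -> then | if C | if | if S; C -> stmt else | S | else B else | else else | S B B | S B; D -> if else | C S D | S D

Nullable set = {B, C}.
ε ∉ L(G), so no ε-production is kept.
For each production, add variants omitting each subset of nullable occurrences: B → if C gives if C | if. C → else B else gives else B else | else else. C → S B B gives S B B | S B. D → C S D gives C S D | S D.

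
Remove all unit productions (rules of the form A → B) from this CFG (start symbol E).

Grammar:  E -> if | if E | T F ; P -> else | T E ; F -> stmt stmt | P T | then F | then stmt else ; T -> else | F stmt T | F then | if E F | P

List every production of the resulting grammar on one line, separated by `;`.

Unit pairs: T ⇒* {P}.
For each unit pair (A, B), copy every non-unit production of B to A, then drop all unit productions.

E -> if | if E | T F; P -> else | T E; F -> stmt stmt | P T | then F | then stmt else; T -> else | T E | F stmt T | F then | if E F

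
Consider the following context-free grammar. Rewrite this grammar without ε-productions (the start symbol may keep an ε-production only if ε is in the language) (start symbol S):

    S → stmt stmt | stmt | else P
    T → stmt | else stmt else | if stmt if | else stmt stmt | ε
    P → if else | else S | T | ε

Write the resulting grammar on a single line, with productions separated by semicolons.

S → stmt stmt | stmt | else P | else; T → stmt | else stmt else | if stmt if | else stmt stmt; P → if else | else S | T

Nullable nonterminals: {P, T}.
ε ∉ L(G), so no ε-production is kept.
Add the nullable-subset variants: S → else P gives else P | else.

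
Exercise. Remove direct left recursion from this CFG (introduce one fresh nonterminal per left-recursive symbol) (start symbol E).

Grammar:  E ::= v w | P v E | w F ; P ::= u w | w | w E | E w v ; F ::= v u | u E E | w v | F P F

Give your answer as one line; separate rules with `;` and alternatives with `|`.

F is directly left-recursive.
For F: α = {P F}, β = {v u, u E E, w v}. Rewrite as F → β F' and F' → α F' | ε.

E ::= v w | P v E | w F; P ::= u w | w | w E | E w v; F ::= v u F' | u E E F' | w v F'; F' ::= P F F' | ε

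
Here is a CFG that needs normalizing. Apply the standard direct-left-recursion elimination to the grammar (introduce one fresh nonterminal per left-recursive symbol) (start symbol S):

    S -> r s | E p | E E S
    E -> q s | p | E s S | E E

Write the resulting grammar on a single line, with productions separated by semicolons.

S -> r s | E p | E E S; E -> q s E' | p E'; E' -> s S E' | E E' | ε

Left recursion appears on E.
For E: α = {s S, E}, β = {q s, p}. Rewrite as E → β E' and E' → α E' | ε.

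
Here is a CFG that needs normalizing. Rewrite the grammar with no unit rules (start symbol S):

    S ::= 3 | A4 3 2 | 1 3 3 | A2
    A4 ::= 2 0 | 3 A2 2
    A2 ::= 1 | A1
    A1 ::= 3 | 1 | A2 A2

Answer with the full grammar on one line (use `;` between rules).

S ::= 1 | 3 | A2 A2 | A4 3 2 | 1 3 3; A4 ::= 2 0 | 3 A2 2; A2 ::= 1 | 3 | A2 A2; A1 ::= 3 | 1 | A2 A2

Unit pairs: A2 ⇒* {A1}; S ⇒* {A1, A2}.
For each unit pair (A, B), copy every non-unit production of B to A, then drop all unit productions.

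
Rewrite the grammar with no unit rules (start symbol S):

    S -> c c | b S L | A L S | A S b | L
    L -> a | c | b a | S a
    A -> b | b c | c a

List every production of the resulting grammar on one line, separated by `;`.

Unit pairs: S ⇒* {L}.
Replace each nonterminal's rules with the union of the non-unit rules of every nonterminal it unit-derives.

S -> a | c | b a | S a | c c | b S L | A L S | A S b; L -> a | c | b a | S a; A -> b | b c | c a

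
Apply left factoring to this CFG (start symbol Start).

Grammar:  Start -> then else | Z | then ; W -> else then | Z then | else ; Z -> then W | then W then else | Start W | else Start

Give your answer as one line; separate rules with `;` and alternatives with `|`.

Start has alternatives sharing prefix 'then': factor to Start → then Start1 with Start1 → else | ε.
W has alternatives sharing prefix 'else': factor to W → else W1 with W1 → then | ε.
Z has alternatives sharing prefix 'then W': factor to Z → then W Z1 with Z1 → ε | then else.

Start -> Z | then Start1; W -> Z then | else W1; Z -> Start W | else Start | then W Z1; Start1 -> else | ε; W1 -> then | ε; Z1 -> ε | then else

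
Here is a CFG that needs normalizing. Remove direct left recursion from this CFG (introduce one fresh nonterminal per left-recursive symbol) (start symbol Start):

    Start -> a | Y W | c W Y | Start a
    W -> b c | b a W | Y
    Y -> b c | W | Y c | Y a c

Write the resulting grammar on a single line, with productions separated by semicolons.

Start -> a Start1 | Y W Start1 | c W Y Start1; W -> b c | b a W | Y; Y -> b c Y1 | W Y1; Start1 -> a Start1 | ε; Y1 -> c Y1 | a c Y1 | ε

Start, Y are directly left-recursive.
For Start: α = {a}, β = {a, Y W, c W Y}. Rewrite as Start → β Start1 and Start1 → α Start1 | ε.
For Y: α = {c, a c}, β = {b c, W}. Rewrite as Y → β Y1 and Y1 → α Y1 | ε.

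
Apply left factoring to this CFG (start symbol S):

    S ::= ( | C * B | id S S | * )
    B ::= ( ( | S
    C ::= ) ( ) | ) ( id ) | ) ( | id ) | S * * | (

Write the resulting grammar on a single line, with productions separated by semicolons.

S ::= ( | C * B | id S S | * ); B ::= ( ( | S; C ::= id ) | S * * | ( | ) ( C'; C' ::= ) | id ) | ε

C has alternatives sharing prefix ') (': factor to C → ) ( C' with C' → ) | id ) | ε.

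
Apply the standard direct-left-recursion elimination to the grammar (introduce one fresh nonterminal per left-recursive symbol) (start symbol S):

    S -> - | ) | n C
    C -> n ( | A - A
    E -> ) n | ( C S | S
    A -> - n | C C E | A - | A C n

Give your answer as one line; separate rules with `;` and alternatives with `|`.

Directly left-recursive nonterminal: A.
For A: α = {-, C n}, β = {- n, C C E}. Rewrite as A → β A' and A' → α A' | ε.

S -> - | ) | n C; C -> n ( | A - A; E -> ) n | ( C S | S; A -> - n A' | C C E A'; A' -> - A' | C n A' | ε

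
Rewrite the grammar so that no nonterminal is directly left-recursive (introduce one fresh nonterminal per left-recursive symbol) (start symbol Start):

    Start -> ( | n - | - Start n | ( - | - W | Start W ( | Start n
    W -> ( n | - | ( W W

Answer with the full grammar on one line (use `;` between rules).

Start -> ( Start1 | n - Start1 | - Start n Start1 | ( - Start1 | - W Start1; W -> ( n | - | ( W W; Start1 -> W ( Start1 | n Start1 | eps

Left recursion appears on Start.
For Start: α = {W (, n}, β = {(, n -, - Start n, ( -, - W}. Rewrite as Start → β Start1 and Start1 → α Start1 | ε.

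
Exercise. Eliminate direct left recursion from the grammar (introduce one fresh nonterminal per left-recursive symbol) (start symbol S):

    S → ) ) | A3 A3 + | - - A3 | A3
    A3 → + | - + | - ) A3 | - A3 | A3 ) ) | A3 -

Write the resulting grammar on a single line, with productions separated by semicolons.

A3 is directly left-recursive.
For A3: α = {) ), -}, β = {+, - +, - ) A3, - A3}. Rewrite as A3 → β A3' and A3' → α A3' | ε.

S → ) ) | A3 A3 + | - - A3 | A3; A3 → + A3' | - + A3' | - ) A3 A3' | - A3 A3'; A3' → ) ) A3' | - A3' | epsilon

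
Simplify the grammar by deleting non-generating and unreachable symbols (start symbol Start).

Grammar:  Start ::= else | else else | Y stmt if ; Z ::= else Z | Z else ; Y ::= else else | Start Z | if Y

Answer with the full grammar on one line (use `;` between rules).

Generating nonterminals: {Start, Y}.
Reachable from Start after that: {Start, Y}.
Removed useless symbols: {Z} and every production mentioning them.

Start ::= else | else else | Y stmt if; Y ::= else else | if Y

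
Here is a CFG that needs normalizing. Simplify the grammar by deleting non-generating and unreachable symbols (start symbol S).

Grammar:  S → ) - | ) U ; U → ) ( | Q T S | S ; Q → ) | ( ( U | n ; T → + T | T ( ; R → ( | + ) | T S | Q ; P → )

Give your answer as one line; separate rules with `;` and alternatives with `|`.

Generating nonterminals: {P, Q, R, S, U}.
Reachable from S after that: {S, U}.
Removed useless symbols: {P, Q, R, T} and every production mentioning them.

S → ) - | ) U; U → ) ( | S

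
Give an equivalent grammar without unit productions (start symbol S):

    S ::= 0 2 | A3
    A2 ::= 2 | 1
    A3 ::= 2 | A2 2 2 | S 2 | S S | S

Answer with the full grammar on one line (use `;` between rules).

Unit pairs: A3 ⇒* {S}; S ⇒* {A3}.
Replace each nonterminal's rules with the union of the non-unit rules of every nonterminal it unit-derives.

S ::= 0 2 | 2 | A2 2 2 | S 2 | S S; A2 ::= 2 | 1; A3 ::= 0 2 | 2 | A2 2 2 | S 2 | S S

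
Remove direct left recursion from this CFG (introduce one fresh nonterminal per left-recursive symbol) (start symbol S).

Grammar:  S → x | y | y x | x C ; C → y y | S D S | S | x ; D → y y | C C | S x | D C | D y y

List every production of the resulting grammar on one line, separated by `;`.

S → x | y | y x | x C; C → y y | S D S | S | x; D → y y D' | C C D' | S x D'; D' → C D' | y y D' | ε

D is directly left-recursive.
For D: α = {C, y y}, β = {y y, C C, S x}. Rewrite as D → β D' and D' → α D' | ε.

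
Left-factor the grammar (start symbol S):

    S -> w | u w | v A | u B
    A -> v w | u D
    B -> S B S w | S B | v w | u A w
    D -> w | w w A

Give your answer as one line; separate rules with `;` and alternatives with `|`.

S has alternatives sharing prefix 'u': factor to S → u S' with S' → w | B.
B has alternatives sharing prefix 'S B': factor to B → S B B' with B' → S w | ε.
D has alternatives sharing prefix 'w': factor to D → w D' with D' → ε | w A.

S -> w | v A | u S'; A -> v w | u D; B -> v w | u A w | S B B'; D -> w D'; S' -> w | B; B' -> S w | ε; D' -> ε | w A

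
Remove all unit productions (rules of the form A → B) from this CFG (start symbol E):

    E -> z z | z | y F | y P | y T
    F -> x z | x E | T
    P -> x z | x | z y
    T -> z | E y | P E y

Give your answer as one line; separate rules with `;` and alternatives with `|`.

E -> z z | z | y F | y P | y T; F -> x z | x E | z | E y | P E y; P -> x z | x | z y; T -> z | E y | P E y

Unit pairs: F ⇒* {T}.
For each unit pair (A, B), copy every non-unit production of B to A, then drop all unit productions.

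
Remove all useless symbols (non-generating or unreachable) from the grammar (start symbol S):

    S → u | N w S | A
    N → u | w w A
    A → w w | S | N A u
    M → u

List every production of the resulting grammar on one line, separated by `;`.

Generating nonterminals: {A, M, N, S}.
Reachable from S after that: {A, N, S}.
Removed useless symbols: {M} and every production mentioning them.

S → u | N w S | A; N → u | w w A; A → w w | S | N A u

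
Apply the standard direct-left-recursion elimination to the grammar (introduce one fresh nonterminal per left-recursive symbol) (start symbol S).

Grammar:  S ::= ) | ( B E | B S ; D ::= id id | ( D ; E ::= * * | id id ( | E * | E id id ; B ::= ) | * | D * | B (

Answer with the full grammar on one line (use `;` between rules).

Left recursion appears on E, B.
For E: α = {*, id id}, β = {* *, id id (}. Rewrite as E → β E' and E' → α E' | ε.
For B: α = {(}, β = {), *, D *}. Rewrite as B → β B' and B' → α B' | ε.

S ::= ) | ( B E | B S; D ::= id id | ( D; E ::= * * E' | id id ( E'; B ::= ) B' | * B' | D * B'; E' ::= * E' | id id E' | ε; B' ::= ( B' | ε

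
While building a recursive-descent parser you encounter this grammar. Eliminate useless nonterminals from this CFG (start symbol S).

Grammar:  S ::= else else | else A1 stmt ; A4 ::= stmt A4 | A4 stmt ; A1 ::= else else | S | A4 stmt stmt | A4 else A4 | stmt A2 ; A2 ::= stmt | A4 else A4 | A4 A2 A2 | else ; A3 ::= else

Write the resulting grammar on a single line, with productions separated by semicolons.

Generating nonterminals: {A1, A2, A3, S}.
Reachable from S after that: {A1, A2, S}.
Removed useless symbols: {A3, A4} and every production mentioning them.

S ::= else else | else A1 stmt; A1 ::= else else | S | stmt A2; A2 ::= stmt | else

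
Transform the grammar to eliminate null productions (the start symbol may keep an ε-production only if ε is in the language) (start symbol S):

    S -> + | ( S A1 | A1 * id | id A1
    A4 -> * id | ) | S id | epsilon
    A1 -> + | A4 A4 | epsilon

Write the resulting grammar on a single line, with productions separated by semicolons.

S -> + | ( S A1 | ( S | A1 * id | * id | id A1 | id; A4 -> * id | ) | S id; A1 -> + | A4 A4 | A4

Nullable nonterminals: {A1, A4}.
ε ∉ L(G), so no ε-production is kept.
Expand every rule over subsets of its nullable positions: S → ( S A1 gives ( S A1 | ( S. S → A1 * id gives A1 * id | * id. S → id A1 gives id A1 | id. A1 → A4 A4 gives A4 A4 | A4.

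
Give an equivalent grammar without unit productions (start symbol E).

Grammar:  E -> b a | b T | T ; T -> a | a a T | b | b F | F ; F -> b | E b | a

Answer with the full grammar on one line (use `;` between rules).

Unit pairs: E ⇒* {F, T}; T ⇒* {F}.
For each unit pair (A, B), copy every non-unit production of B to A, then drop all unit productions.

E -> b a | b T | b | E b | a | a a T | b F; T -> b | E b | a | a a T | b F; F -> b | E b | a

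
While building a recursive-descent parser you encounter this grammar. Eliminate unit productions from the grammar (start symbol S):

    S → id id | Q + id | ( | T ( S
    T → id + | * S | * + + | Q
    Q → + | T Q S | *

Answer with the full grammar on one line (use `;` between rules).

Unit pairs: T ⇒* {Q}.
Replace each nonterminal's rules with the union of the non-unit rules of every nonterminal it unit-derives.

S → id id | Q + id | ( | T ( S; T → + | T Q S | * | id + | * S | * + +; Q → + | T Q S | *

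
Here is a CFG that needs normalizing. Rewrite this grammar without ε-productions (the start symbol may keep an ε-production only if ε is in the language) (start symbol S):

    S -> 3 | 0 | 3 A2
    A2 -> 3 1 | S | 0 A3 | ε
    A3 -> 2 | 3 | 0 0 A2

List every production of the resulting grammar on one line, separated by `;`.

The nullable symbols are {A2}.
ε ∉ L(G), so no ε-production is kept.
Expand every rule over subsets of its nullable positions: A3 → 0 0 A2 gives 0 0 A2 | 0 0.

S -> 3 | 0 | 3 A2; A2 -> 3 1 | S | 0 A3; A3 -> 2 | 3 | 0 0 A2 | 0 0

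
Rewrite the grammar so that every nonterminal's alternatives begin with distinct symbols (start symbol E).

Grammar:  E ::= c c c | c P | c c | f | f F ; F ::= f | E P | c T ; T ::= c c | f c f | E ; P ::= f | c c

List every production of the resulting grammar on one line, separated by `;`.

E has alternatives sharing prefix 'c': factor to E → c E' with E' → c c | P | c.
E has alternatives sharing prefix 'f': factor to E → f E'' with E'' → ε | F.
E' has alternatives sharing prefix 'c': factor to E' → c E''' with E''' → c | ε.

E ::= c E' | f E''; F ::= f | E P | c T; T ::= c c | f c f | E; P ::= f | c c; E' ::= P | c E'''; E'' ::= ε | F; E''' ::= c | ε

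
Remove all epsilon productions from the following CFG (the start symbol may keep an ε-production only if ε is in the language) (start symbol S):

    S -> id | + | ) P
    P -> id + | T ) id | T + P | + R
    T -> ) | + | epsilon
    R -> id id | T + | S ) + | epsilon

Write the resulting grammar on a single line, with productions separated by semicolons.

Nullable nonterminals: {R, T}.
ε ∉ L(G), so no ε-production is kept.
Add the nullable-subset variants: P → T ) id gives T ) id | ) id. P → T + P gives T + P | + P. P → + R gives + R | +. R → T + gives T + | +.

S -> id | + | ) P; P -> id + | T ) id | ) id | T + P | + P | + R | +; T -> ) | +; R -> id id | T + | + | S ) +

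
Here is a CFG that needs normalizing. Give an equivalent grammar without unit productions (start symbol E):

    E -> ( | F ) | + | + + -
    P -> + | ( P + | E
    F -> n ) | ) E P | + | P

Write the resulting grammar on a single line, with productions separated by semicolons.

E -> ( | F ) | + | + + -; P -> ( | F ) | + | + + - | ( P +; F -> ( | F ) | + | + + - | n ) | ) E P | ( P +

Unit pairs: F ⇒* {E, P}; P ⇒* {E}.
For every A with A ⇒* B via unit rules, add B's non-unit alternatives to A; then delete every rule of the form X → Y.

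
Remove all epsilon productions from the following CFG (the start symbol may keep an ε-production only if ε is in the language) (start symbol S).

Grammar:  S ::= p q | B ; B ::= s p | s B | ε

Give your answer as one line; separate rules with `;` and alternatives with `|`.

Nullable nonterminals: {B, S}.
ε ∈ L(G) since S is nullable, so keep S → ε.
For each production, add variants omitting each subset of nullable occurrences: B → s B gives s B | s.

S ::= p q | B | ε; B ::= s p | s B | s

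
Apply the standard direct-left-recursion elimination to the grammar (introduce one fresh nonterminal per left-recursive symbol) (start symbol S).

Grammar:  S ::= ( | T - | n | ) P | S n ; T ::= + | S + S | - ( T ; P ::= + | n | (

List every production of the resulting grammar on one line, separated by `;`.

S ::= ( S' | T - S' | n S' | ) P S'; T ::= + | S + S | - ( T; P ::= + | n | (; S' ::= n S' | epsilon

Left recursion appears on S.
For S: α = {n}, β = {(, T -, n, ) P}. Rewrite as S → β S' and S' → α S' | ε.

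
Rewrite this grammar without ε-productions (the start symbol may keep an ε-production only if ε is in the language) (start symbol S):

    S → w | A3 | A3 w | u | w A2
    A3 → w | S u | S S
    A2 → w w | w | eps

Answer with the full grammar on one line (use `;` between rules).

S → w | A3 | A3 w | u | w A2; A3 → w | S u | S S; A2 → w w | w

Nullable nonterminals: {A2}.
ε ∉ L(G), so no ε-production is kept.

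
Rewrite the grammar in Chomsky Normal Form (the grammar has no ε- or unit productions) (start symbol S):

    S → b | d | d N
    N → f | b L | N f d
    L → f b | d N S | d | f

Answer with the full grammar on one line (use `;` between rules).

Introduce a nonterminal for each terminal appearing in a rule of length ≥ 2: X1 → d, X2 → b, X3 → f.
Binarize each right-hand side of length ≥ 3 by chaining fresh nonterminals (Y1, Y2, …): affected rules were N → N X3 X1; L → X1 N S.

S → b | d | X1 N; N → f | X2 L | N Y1; L → X3 X2 | X1 Y2 | d | f; X1 → d; X2 → b; X3 → f; Y1 → X3 X1; Y2 → N S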